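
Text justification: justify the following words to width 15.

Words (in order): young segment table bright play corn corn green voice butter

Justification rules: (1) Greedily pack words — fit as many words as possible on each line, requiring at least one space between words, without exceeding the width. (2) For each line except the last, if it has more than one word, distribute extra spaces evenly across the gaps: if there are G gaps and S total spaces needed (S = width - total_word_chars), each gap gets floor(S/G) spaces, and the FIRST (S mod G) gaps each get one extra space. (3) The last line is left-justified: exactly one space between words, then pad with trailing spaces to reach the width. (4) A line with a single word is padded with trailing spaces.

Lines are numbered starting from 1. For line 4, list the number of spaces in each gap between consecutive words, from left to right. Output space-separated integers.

Line 1: ['young', 'segment'] (min_width=13, slack=2)
Line 2: ['table', 'bright'] (min_width=12, slack=3)
Line 3: ['play', 'corn', 'corn'] (min_width=14, slack=1)
Line 4: ['green', 'voice'] (min_width=11, slack=4)
Line 5: ['butter'] (min_width=6, slack=9)

Answer: 5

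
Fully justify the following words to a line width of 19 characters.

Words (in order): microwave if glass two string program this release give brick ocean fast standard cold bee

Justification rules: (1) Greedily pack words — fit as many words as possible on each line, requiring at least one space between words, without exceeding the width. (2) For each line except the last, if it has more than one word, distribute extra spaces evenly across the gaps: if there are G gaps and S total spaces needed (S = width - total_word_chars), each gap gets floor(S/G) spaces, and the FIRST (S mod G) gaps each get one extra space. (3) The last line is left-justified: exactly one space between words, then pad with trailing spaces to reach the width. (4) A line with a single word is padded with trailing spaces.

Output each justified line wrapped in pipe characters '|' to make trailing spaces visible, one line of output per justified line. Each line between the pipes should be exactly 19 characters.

Answer: |microwave  if glass|
|two  string program|
|this  release  give|
|brick   ocean  fast|
|standard cold bee  |

Derivation:
Line 1: ['microwave', 'if', 'glass'] (min_width=18, slack=1)
Line 2: ['two', 'string', 'program'] (min_width=18, slack=1)
Line 3: ['this', 'release', 'give'] (min_width=17, slack=2)
Line 4: ['brick', 'ocean', 'fast'] (min_width=16, slack=3)
Line 5: ['standard', 'cold', 'bee'] (min_width=17, slack=2)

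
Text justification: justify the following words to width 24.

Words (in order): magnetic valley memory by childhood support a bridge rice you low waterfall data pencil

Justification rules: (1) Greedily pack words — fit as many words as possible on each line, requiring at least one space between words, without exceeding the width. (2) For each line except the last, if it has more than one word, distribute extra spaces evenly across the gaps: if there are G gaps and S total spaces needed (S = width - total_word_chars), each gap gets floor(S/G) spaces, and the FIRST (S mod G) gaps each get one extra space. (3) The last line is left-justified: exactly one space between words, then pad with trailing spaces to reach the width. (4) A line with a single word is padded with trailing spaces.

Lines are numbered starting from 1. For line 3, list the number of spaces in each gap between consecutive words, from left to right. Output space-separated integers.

Answer: 3 3 2

Derivation:
Line 1: ['magnetic', 'valley', 'memory'] (min_width=22, slack=2)
Line 2: ['by', 'childhood', 'support', 'a'] (min_width=22, slack=2)
Line 3: ['bridge', 'rice', 'you', 'low'] (min_width=19, slack=5)
Line 4: ['waterfall', 'data', 'pencil'] (min_width=21, slack=3)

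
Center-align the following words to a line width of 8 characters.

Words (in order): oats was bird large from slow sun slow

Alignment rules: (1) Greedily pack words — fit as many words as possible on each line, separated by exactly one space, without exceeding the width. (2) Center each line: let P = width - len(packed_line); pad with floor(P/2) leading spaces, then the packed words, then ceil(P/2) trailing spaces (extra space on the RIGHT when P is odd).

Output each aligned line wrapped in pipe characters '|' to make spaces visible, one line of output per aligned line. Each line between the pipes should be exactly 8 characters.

Line 1: ['oats', 'was'] (min_width=8, slack=0)
Line 2: ['bird'] (min_width=4, slack=4)
Line 3: ['large'] (min_width=5, slack=3)
Line 4: ['from'] (min_width=4, slack=4)
Line 5: ['slow', 'sun'] (min_width=8, slack=0)
Line 6: ['slow'] (min_width=4, slack=4)

Answer: |oats was|
|  bird  |
| large  |
|  from  |
|slow sun|
|  slow  |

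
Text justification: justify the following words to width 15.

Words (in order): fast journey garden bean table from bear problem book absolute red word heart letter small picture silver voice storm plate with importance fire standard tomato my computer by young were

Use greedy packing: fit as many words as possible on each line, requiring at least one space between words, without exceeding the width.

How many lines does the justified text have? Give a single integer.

Answer: 14

Derivation:
Line 1: ['fast', 'journey'] (min_width=12, slack=3)
Line 2: ['garden', 'bean'] (min_width=11, slack=4)
Line 3: ['table', 'from', 'bear'] (min_width=15, slack=0)
Line 4: ['problem', 'book'] (min_width=12, slack=3)
Line 5: ['absolute', 'red'] (min_width=12, slack=3)
Line 6: ['word', 'heart'] (min_width=10, slack=5)
Line 7: ['letter', 'small'] (min_width=12, slack=3)
Line 8: ['picture', 'silver'] (min_width=14, slack=1)
Line 9: ['voice', 'storm'] (min_width=11, slack=4)
Line 10: ['plate', 'with'] (min_width=10, slack=5)
Line 11: ['importance', 'fire'] (min_width=15, slack=0)
Line 12: ['standard', 'tomato'] (min_width=15, slack=0)
Line 13: ['my', 'computer', 'by'] (min_width=14, slack=1)
Line 14: ['young', 'were'] (min_width=10, slack=5)
Total lines: 14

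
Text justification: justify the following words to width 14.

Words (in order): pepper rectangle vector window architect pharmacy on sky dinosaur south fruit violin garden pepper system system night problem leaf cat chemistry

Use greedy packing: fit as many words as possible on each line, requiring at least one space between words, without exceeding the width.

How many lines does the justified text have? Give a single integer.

Answer: 12

Derivation:
Line 1: ['pepper'] (min_width=6, slack=8)
Line 2: ['rectangle'] (min_width=9, slack=5)
Line 3: ['vector', 'window'] (min_width=13, slack=1)
Line 4: ['architect'] (min_width=9, slack=5)
Line 5: ['pharmacy', 'on'] (min_width=11, slack=3)
Line 6: ['sky', 'dinosaur'] (min_width=12, slack=2)
Line 7: ['south', 'fruit'] (min_width=11, slack=3)
Line 8: ['violin', 'garden'] (min_width=13, slack=1)
Line 9: ['pepper', 'system'] (min_width=13, slack=1)
Line 10: ['system', 'night'] (min_width=12, slack=2)
Line 11: ['problem', 'leaf'] (min_width=12, slack=2)
Line 12: ['cat', 'chemistry'] (min_width=13, slack=1)
Total lines: 12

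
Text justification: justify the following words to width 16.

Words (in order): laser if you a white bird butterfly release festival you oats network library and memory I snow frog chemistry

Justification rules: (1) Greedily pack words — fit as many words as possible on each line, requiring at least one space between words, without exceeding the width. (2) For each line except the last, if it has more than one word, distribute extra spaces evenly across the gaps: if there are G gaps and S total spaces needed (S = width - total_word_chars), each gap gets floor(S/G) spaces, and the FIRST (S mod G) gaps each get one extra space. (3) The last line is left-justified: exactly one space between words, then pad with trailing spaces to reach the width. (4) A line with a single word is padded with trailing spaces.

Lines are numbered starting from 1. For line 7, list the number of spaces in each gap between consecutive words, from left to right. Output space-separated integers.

Answer: 3 2

Derivation:
Line 1: ['laser', 'if', 'you', 'a'] (min_width=14, slack=2)
Line 2: ['white', 'bird'] (min_width=10, slack=6)
Line 3: ['butterfly'] (min_width=9, slack=7)
Line 4: ['release', 'festival'] (min_width=16, slack=0)
Line 5: ['you', 'oats', 'network'] (min_width=16, slack=0)
Line 6: ['library', 'and'] (min_width=11, slack=5)
Line 7: ['memory', 'I', 'snow'] (min_width=13, slack=3)
Line 8: ['frog', 'chemistry'] (min_width=14, slack=2)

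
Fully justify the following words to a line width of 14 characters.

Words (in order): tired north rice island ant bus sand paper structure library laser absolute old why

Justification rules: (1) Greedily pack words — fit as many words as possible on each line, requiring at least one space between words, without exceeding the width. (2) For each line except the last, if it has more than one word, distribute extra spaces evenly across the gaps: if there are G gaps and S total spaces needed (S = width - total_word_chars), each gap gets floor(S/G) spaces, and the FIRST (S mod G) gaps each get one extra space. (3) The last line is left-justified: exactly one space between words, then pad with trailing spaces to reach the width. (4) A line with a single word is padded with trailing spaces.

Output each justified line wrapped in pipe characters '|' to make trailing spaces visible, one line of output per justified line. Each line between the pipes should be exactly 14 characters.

Line 1: ['tired', 'north'] (min_width=11, slack=3)
Line 2: ['rice', 'island'] (min_width=11, slack=3)
Line 3: ['ant', 'bus', 'sand'] (min_width=12, slack=2)
Line 4: ['paper'] (min_width=5, slack=9)
Line 5: ['structure'] (min_width=9, slack=5)
Line 6: ['library', 'laser'] (min_width=13, slack=1)
Line 7: ['absolute', 'old'] (min_width=12, slack=2)
Line 8: ['why'] (min_width=3, slack=11)

Answer: |tired    north|
|rice    island|
|ant  bus  sand|
|paper         |
|structure     |
|library  laser|
|absolute   old|
|why           |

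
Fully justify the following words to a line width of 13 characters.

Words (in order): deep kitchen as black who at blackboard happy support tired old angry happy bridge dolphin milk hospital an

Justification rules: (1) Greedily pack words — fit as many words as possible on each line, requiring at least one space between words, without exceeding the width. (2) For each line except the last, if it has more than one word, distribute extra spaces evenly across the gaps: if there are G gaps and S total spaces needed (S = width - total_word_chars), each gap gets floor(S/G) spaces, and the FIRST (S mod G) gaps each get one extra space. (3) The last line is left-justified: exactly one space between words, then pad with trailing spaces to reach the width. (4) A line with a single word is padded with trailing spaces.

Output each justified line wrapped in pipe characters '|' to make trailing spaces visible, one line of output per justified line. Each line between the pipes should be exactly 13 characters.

Answer: |deep  kitchen|
|as  black who|
|at blackboard|
|happy support|
|tired     old|
|angry   happy|
|bridge       |
|dolphin  milk|
|hospital an  |

Derivation:
Line 1: ['deep', 'kitchen'] (min_width=12, slack=1)
Line 2: ['as', 'black', 'who'] (min_width=12, slack=1)
Line 3: ['at', 'blackboard'] (min_width=13, slack=0)
Line 4: ['happy', 'support'] (min_width=13, slack=0)
Line 5: ['tired', 'old'] (min_width=9, slack=4)
Line 6: ['angry', 'happy'] (min_width=11, slack=2)
Line 7: ['bridge'] (min_width=6, slack=7)
Line 8: ['dolphin', 'milk'] (min_width=12, slack=1)
Line 9: ['hospital', 'an'] (min_width=11, slack=2)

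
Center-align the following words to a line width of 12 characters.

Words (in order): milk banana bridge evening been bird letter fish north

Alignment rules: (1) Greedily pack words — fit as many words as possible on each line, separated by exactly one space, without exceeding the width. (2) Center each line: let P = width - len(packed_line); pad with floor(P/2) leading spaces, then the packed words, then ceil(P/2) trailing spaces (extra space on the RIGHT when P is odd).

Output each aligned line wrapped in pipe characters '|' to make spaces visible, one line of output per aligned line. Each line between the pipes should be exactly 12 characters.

Answer: |milk banana |
|   bridge   |
|evening been|
|bird letter |
| fish north |

Derivation:
Line 1: ['milk', 'banana'] (min_width=11, slack=1)
Line 2: ['bridge'] (min_width=6, slack=6)
Line 3: ['evening', 'been'] (min_width=12, slack=0)
Line 4: ['bird', 'letter'] (min_width=11, slack=1)
Line 5: ['fish', 'north'] (min_width=10, slack=2)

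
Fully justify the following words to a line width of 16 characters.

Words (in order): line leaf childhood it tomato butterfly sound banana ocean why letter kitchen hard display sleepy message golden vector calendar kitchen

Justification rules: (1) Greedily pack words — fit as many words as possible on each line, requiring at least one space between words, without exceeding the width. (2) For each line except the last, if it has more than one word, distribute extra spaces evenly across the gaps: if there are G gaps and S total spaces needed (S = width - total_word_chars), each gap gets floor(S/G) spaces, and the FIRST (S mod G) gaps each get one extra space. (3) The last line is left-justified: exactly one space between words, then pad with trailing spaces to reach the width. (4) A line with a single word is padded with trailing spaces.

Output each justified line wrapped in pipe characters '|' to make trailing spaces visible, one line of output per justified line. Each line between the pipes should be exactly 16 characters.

Line 1: ['line', 'leaf'] (min_width=9, slack=7)
Line 2: ['childhood', 'it'] (min_width=12, slack=4)
Line 3: ['tomato', 'butterfly'] (min_width=16, slack=0)
Line 4: ['sound', 'banana'] (min_width=12, slack=4)
Line 5: ['ocean', 'why', 'letter'] (min_width=16, slack=0)
Line 6: ['kitchen', 'hard'] (min_width=12, slack=4)
Line 7: ['display', 'sleepy'] (min_width=14, slack=2)
Line 8: ['message', 'golden'] (min_width=14, slack=2)
Line 9: ['vector', 'calendar'] (min_width=15, slack=1)
Line 10: ['kitchen'] (min_width=7, slack=9)

Answer: |line        leaf|
|childhood     it|
|tomato butterfly|
|sound     banana|
|ocean why letter|
|kitchen     hard|
|display   sleepy|
|message   golden|
|vector  calendar|
|kitchen         |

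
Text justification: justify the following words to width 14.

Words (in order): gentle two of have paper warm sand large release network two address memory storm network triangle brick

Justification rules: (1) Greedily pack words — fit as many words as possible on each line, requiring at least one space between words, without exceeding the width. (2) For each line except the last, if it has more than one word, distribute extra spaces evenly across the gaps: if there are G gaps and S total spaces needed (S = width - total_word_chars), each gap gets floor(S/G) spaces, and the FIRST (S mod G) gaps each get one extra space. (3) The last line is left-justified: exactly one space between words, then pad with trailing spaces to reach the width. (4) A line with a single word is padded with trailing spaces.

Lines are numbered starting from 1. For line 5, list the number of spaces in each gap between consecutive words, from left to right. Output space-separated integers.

Answer: 4

Derivation:
Line 1: ['gentle', 'two', 'of'] (min_width=13, slack=1)
Line 2: ['have', 'paper'] (min_width=10, slack=4)
Line 3: ['warm', 'sand'] (min_width=9, slack=5)
Line 4: ['large', 'release'] (min_width=13, slack=1)
Line 5: ['network', 'two'] (min_width=11, slack=3)
Line 6: ['address', 'memory'] (min_width=14, slack=0)
Line 7: ['storm', 'network'] (min_width=13, slack=1)
Line 8: ['triangle', 'brick'] (min_width=14, slack=0)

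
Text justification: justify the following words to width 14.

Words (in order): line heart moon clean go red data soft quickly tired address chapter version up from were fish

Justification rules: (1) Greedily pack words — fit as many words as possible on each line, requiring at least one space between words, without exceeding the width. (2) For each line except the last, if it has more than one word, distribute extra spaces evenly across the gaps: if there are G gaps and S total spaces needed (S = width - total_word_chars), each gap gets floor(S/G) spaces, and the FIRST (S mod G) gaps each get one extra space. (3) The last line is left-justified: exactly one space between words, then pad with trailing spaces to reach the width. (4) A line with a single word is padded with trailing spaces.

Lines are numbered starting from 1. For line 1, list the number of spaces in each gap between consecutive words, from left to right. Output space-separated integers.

Line 1: ['line', 'heart'] (min_width=10, slack=4)
Line 2: ['moon', 'clean', 'go'] (min_width=13, slack=1)
Line 3: ['red', 'data', 'soft'] (min_width=13, slack=1)
Line 4: ['quickly', 'tired'] (min_width=13, slack=1)
Line 5: ['address'] (min_width=7, slack=7)
Line 6: ['chapter'] (min_width=7, slack=7)
Line 7: ['version', 'up'] (min_width=10, slack=4)
Line 8: ['from', 'were', 'fish'] (min_width=14, slack=0)

Answer: 5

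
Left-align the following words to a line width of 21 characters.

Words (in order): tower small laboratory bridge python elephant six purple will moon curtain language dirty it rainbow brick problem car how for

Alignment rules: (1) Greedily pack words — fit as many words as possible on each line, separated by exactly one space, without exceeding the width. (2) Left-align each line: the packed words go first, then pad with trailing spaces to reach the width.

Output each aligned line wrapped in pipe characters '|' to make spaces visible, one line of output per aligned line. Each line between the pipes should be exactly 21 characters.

Line 1: ['tower', 'small'] (min_width=11, slack=10)
Line 2: ['laboratory', 'bridge'] (min_width=17, slack=4)
Line 3: ['python', 'elephant', 'six'] (min_width=19, slack=2)
Line 4: ['purple', 'will', 'moon'] (min_width=16, slack=5)
Line 5: ['curtain', 'language'] (min_width=16, slack=5)
Line 6: ['dirty', 'it', 'rainbow'] (min_width=16, slack=5)
Line 7: ['brick', 'problem', 'car', 'how'] (min_width=21, slack=0)
Line 8: ['for'] (min_width=3, slack=18)

Answer: |tower small          |
|laboratory bridge    |
|python elephant six  |
|purple will moon     |
|curtain language     |
|dirty it rainbow     |
|brick problem car how|
|for                  |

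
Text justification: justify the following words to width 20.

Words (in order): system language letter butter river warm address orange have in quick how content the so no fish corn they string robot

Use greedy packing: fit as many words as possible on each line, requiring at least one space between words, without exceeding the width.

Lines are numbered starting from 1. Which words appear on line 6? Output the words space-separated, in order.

Answer: fish corn they

Derivation:
Line 1: ['system', 'language'] (min_width=15, slack=5)
Line 2: ['letter', 'butter', 'river'] (min_width=19, slack=1)
Line 3: ['warm', 'address', 'orange'] (min_width=19, slack=1)
Line 4: ['have', 'in', 'quick', 'how'] (min_width=17, slack=3)
Line 5: ['content', 'the', 'so', 'no'] (min_width=17, slack=3)
Line 6: ['fish', 'corn', 'they'] (min_width=14, slack=6)
Line 7: ['string', 'robot'] (min_width=12, slack=8)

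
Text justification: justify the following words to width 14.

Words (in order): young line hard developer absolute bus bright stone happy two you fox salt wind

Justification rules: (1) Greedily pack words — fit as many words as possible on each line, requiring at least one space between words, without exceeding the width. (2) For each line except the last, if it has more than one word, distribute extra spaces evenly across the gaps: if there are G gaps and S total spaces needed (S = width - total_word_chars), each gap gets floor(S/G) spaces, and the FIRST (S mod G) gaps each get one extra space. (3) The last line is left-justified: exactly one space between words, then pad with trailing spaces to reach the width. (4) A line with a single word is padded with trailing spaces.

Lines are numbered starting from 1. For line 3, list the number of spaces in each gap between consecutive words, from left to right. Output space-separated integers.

Line 1: ['young', 'line'] (min_width=10, slack=4)
Line 2: ['hard', 'developer'] (min_width=14, slack=0)
Line 3: ['absolute', 'bus'] (min_width=12, slack=2)
Line 4: ['bright', 'stone'] (min_width=12, slack=2)
Line 5: ['happy', 'two', 'you'] (min_width=13, slack=1)
Line 6: ['fox', 'salt', 'wind'] (min_width=13, slack=1)

Answer: 3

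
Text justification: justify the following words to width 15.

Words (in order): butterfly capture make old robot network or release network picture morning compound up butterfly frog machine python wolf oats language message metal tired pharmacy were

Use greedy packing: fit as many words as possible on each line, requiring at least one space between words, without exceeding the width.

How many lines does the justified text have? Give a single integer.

Answer: 14

Derivation:
Line 1: ['butterfly'] (min_width=9, slack=6)
Line 2: ['capture', 'make'] (min_width=12, slack=3)
Line 3: ['old', 'robot'] (min_width=9, slack=6)
Line 4: ['network', 'or'] (min_width=10, slack=5)
Line 5: ['release', 'network'] (min_width=15, slack=0)
Line 6: ['picture', 'morning'] (min_width=15, slack=0)
Line 7: ['compound', 'up'] (min_width=11, slack=4)
Line 8: ['butterfly', 'frog'] (min_width=14, slack=1)
Line 9: ['machine', 'python'] (min_width=14, slack=1)
Line 10: ['wolf', 'oats'] (min_width=9, slack=6)
Line 11: ['language'] (min_width=8, slack=7)
Line 12: ['message', 'metal'] (min_width=13, slack=2)
Line 13: ['tired', 'pharmacy'] (min_width=14, slack=1)
Line 14: ['were'] (min_width=4, slack=11)
Total lines: 14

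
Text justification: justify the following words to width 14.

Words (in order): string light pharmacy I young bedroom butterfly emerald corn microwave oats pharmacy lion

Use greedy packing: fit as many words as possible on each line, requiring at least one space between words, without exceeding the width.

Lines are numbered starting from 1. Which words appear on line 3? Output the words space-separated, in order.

Answer: young bedroom

Derivation:
Line 1: ['string', 'light'] (min_width=12, slack=2)
Line 2: ['pharmacy', 'I'] (min_width=10, slack=4)
Line 3: ['young', 'bedroom'] (min_width=13, slack=1)
Line 4: ['butterfly'] (min_width=9, slack=5)
Line 5: ['emerald', 'corn'] (min_width=12, slack=2)
Line 6: ['microwave', 'oats'] (min_width=14, slack=0)
Line 7: ['pharmacy', 'lion'] (min_width=13, slack=1)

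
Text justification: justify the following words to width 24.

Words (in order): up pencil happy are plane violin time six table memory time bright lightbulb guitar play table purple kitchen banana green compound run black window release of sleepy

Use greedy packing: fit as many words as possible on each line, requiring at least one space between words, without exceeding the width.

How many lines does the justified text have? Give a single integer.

Line 1: ['up', 'pencil', 'happy', 'are'] (min_width=19, slack=5)
Line 2: ['plane', 'violin', 'time', 'six'] (min_width=21, slack=3)
Line 3: ['table', 'memory', 'time', 'bright'] (min_width=24, slack=0)
Line 4: ['lightbulb', 'guitar', 'play'] (min_width=21, slack=3)
Line 5: ['table', 'purple', 'kitchen'] (min_width=20, slack=4)
Line 6: ['banana', 'green', 'compound'] (min_width=21, slack=3)
Line 7: ['run', 'black', 'window', 'release'] (min_width=24, slack=0)
Line 8: ['of', 'sleepy'] (min_width=9, slack=15)
Total lines: 8

Answer: 8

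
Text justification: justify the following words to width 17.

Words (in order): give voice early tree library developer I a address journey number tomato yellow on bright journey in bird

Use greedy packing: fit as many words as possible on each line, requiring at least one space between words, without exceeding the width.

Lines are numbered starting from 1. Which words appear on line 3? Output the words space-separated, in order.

Answer: developer I a

Derivation:
Line 1: ['give', 'voice', 'early'] (min_width=16, slack=1)
Line 2: ['tree', 'library'] (min_width=12, slack=5)
Line 3: ['developer', 'I', 'a'] (min_width=13, slack=4)
Line 4: ['address', 'journey'] (min_width=15, slack=2)
Line 5: ['number', 'tomato'] (min_width=13, slack=4)
Line 6: ['yellow', 'on', 'bright'] (min_width=16, slack=1)
Line 7: ['journey', 'in', 'bird'] (min_width=15, slack=2)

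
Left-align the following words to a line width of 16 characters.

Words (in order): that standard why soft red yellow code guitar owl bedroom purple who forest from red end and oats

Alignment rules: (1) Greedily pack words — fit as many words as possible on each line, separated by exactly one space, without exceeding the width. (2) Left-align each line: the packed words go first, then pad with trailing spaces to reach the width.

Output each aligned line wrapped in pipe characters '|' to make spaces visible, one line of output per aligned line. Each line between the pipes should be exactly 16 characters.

Answer: |that standard   |
|why soft red    |
|yellow code     |
|guitar owl      |
|bedroom purple  |
|who forest from |
|red end and oats|

Derivation:
Line 1: ['that', 'standard'] (min_width=13, slack=3)
Line 2: ['why', 'soft', 'red'] (min_width=12, slack=4)
Line 3: ['yellow', 'code'] (min_width=11, slack=5)
Line 4: ['guitar', 'owl'] (min_width=10, slack=6)
Line 5: ['bedroom', 'purple'] (min_width=14, slack=2)
Line 6: ['who', 'forest', 'from'] (min_width=15, slack=1)
Line 7: ['red', 'end', 'and', 'oats'] (min_width=16, slack=0)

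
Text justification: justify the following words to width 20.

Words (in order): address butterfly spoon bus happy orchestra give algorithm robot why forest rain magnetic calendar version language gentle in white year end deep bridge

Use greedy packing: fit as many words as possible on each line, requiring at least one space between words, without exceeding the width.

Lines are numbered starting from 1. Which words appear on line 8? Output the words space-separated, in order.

Answer: white year end deep

Derivation:
Line 1: ['address', 'butterfly'] (min_width=17, slack=3)
Line 2: ['spoon', 'bus', 'happy'] (min_width=15, slack=5)
Line 3: ['orchestra', 'give'] (min_width=14, slack=6)
Line 4: ['algorithm', 'robot', 'why'] (min_width=19, slack=1)
Line 5: ['forest', 'rain', 'magnetic'] (min_width=20, slack=0)
Line 6: ['calendar', 'version'] (min_width=16, slack=4)
Line 7: ['language', 'gentle', 'in'] (min_width=18, slack=2)
Line 8: ['white', 'year', 'end', 'deep'] (min_width=19, slack=1)
Line 9: ['bridge'] (min_width=6, slack=14)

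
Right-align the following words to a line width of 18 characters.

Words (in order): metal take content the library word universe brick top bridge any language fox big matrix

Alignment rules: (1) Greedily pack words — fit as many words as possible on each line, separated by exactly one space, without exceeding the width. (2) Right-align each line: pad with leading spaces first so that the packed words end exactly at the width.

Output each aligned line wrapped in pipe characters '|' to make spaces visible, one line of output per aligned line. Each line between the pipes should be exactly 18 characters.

Line 1: ['metal', 'take', 'content'] (min_width=18, slack=0)
Line 2: ['the', 'library', 'word'] (min_width=16, slack=2)
Line 3: ['universe', 'brick', 'top'] (min_width=18, slack=0)
Line 4: ['bridge', 'any'] (min_width=10, slack=8)
Line 5: ['language', 'fox', 'big'] (min_width=16, slack=2)
Line 6: ['matrix'] (min_width=6, slack=12)

Answer: |metal take content|
|  the library word|
|universe brick top|
|        bridge any|
|  language fox big|
|            matrix|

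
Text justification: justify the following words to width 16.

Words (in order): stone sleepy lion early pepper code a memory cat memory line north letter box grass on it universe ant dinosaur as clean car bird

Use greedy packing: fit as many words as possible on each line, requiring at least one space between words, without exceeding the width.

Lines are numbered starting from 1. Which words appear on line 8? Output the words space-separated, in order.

Line 1: ['stone', 'sleepy'] (min_width=12, slack=4)
Line 2: ['lion', 'early'] (min_width=10, slack=6)
Line 3: ['pepper', 'code', 'a'] (min_width=13, slack=3)
Line 4: ['memory', 'cat'] (min_width=10, slack=6)
Line 5: ['memory', 'line'] (min_width=11, slack=5)
Line 6: ['north', 'letter', 'box'] (min_width=16, slack=0)
Line 7: ['grass', 'on', 'it'] (min_width=11, slack=5)
Line 8: ['universe', 'ant'] (min_width=12, slack=4)
Line 9: ['dinosaur', 'as'] (min_width=11, slack=5)
Line 10: ['clean', 'car', 'bird'] (min_width=14, slack=2)

Answer: universe ant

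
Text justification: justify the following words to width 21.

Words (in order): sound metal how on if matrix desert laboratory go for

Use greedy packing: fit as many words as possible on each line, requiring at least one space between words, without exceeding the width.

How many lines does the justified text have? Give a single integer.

Answer: 3

Derivation:
Line 1: ['sound', 'metal', 'how', 'on', 'if'] (min_width=21, slack=0)
Line 2: ['matrix', 'desert'] (min_width=13, slack=8)
Line 3: ['laboratory', 'go', 'for'] (min_width=17, slack=4)
Total lines: 3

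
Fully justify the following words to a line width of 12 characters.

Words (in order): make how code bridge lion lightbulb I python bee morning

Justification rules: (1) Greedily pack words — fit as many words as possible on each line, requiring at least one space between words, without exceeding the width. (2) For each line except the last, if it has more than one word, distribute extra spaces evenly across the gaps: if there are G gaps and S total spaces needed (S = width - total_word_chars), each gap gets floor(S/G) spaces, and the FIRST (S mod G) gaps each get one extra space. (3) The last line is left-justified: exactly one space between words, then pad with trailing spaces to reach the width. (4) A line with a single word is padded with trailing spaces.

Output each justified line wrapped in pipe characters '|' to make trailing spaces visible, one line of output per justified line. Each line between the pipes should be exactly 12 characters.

Line 1: ['make', 'how'] (min_width=8, slack=4)
Line 2: ['code', 'bridge'] (min_width=11, slack=1)
Line 3: ['lion'] (min_width=4, slack=8)
Line 4: ['lightbulb', 'I'] (min_width=11, slack=1)
Line 5: ['python', 'bee'] (min_width=10, slack=2)
Line 6: ['morning'] (min_width=7, slack=5)

Answer: |make     how|
|code  bridge|
|lion        |
|lightbulb  I|
|python   bee|
|morning     |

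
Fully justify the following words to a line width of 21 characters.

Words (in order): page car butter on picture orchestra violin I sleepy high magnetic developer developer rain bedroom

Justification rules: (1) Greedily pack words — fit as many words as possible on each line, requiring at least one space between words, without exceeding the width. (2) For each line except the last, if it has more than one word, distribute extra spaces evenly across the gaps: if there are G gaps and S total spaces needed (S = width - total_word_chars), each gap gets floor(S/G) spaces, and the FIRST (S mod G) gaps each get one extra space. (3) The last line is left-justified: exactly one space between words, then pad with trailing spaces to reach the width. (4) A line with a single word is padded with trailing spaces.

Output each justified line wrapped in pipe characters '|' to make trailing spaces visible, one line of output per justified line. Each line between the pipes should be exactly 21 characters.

Line 1: ['page', 'car', 'butter', 'on'] (min_width=18, slack=3)
Line 2: ['picture', 'orchestra'] (min_width=17, slack=4)
Line 3: ['violin', 'I', 'sleepy', 'high'] (min_width=20, slack=1)
Line 4: ['magnetic', 'developer'] (min_width=18, slack=3)
Line 5: ['developer', 'rain'] (min_width=14, slack=7)
Line 6: ['bedroom'] (min_width=7, slack=14)

Answer: |page  car  butter  on|
|picture     orchestra|
|violin  I sleepy high|
|magnetic    developer|
|developer        rain|
|bedroom              |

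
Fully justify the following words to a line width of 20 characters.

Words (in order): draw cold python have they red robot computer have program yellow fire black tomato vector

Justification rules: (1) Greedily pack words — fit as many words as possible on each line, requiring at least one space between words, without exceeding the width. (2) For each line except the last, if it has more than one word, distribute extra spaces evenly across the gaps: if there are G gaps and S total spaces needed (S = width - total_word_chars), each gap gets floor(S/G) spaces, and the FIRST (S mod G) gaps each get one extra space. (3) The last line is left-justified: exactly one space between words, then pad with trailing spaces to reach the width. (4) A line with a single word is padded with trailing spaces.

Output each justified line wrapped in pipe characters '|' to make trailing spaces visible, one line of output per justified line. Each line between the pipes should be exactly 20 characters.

Line 1: ['draw', 'cold', 'python'] (min_width=16, slack=4)
Line 2: ['have', 'they', 'red', 'robot'] (min_width=19, slack=1)
Line 3: ['computer', 'have'] (min_width=13, slack=7)
Line 4: ['program', 'yellow', 'fire'] (min_width=19, slack=1)
Line 5: ['black', 'tomato', 'vector'] (min_width=19, slack=1)

Answer: |draw   cold   python|
|have  they red robot|
|computer        have|
|program  yellow fire|
|black tomato vector |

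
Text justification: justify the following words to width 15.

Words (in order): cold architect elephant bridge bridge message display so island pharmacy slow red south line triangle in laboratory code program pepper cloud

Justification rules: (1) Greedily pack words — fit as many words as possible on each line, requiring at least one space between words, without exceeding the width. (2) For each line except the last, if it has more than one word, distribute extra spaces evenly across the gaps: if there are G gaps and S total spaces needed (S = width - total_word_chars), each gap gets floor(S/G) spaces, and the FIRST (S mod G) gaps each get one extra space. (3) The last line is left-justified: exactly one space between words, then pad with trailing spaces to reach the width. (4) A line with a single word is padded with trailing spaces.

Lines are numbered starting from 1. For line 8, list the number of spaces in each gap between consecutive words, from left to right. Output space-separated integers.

Line 1: ['cold', 'architect'] (min_width=14, slack=1)
Line 2: ['elephant', 'bridge'] (min_width=15, slack=0)
Line 3: ['bridge', 'message'] (min_width=14, slack=1)
Line 4: ['display', 'so'] (min_width=10, slack=5)
Line 5: ['island', 'pharmacy'] (min_width=15, slack=0)
Line 6: ['slow', 'red', 'south'] (min_width=14, slack=1)
Line 7: ['line', 'triangle'] (min_width=13, slack=2)
Line 8: ['in', 'laboratory'] (min_width=13, slack=2)
Line 9: ['code', 'program'] (min_width=12, slack=3)
Line 10: ['pepper', 'cloud'] (min_width=12, slack=3)

Answer: 3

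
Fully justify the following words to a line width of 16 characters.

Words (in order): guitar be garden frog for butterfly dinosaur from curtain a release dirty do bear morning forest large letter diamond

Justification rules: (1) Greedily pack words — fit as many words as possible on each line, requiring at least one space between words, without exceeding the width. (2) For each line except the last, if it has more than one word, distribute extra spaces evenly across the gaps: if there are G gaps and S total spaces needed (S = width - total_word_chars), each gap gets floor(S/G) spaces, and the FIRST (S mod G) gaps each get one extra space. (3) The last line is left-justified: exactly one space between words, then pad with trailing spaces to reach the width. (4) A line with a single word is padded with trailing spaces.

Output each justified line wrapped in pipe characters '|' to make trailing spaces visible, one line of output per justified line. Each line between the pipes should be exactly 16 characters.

Line 1: ['guitar', 'be', 'garden'] (min_width=16, slack=0)
Line 2: ['frog', 'for'] (min_width=8, slack=8)
Line 3: ['butterfly'] (min_width=9, slack=7)
Line 4: ['dinosaur', 'from'] (min_width=13, slack=3)
Line 5: ['curtain', 'a'] (min_width=9, slack=7)
Line 6: ['release', 'dirty', 'do'] (min_width=16, slack=0)
Line 7: ['bear', 'morning'] (min_width=12, slack=4)
Line 8: ['forest', 'large'] (min_width=12, slack=4)
Line 9: ['letter', 'diamond'] (min_width=14, slack=2)

Answer: |guitar be garden|
|frog         for|
|butterfly       |
|dinosaur    from|
|curtain        a|
|release dirty do|
|bear     morning|
|forest     large|
|letter diamond  |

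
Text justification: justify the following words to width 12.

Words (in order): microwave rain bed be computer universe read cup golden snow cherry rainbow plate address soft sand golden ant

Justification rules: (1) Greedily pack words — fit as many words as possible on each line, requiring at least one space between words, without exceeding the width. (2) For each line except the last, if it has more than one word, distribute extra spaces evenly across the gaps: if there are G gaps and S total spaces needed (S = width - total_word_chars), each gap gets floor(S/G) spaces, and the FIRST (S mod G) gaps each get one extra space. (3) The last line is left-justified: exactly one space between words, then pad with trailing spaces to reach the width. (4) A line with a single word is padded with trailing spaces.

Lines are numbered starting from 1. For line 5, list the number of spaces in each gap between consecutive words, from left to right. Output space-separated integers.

Answer: 5

Derivation:
Line 1: ['microwave'] (min_width=9, slack=3)
Line 2: ['rain', 'bed', 'be'] (min_width=11, slack=1)
Line 3: ['computer'] (min_width=8, slack=4)
Line 4: ['universe'] (min_width=8, slack=4)
Line 5: ['read', 'cup'] (min_width=8, slack=4)
Line 6: ['golden', 'snow'] (min_width=11, slack=1)
Line 7: ['cherry'] (min_width=6, slack=6)
Line 8: ['rainbow'] (min_width=7, slack=5)
Line 9: ['plate'] (min_width=5, slack=7)
Line 10: ['address', 'soft'] (min_width=12, slack=0)
Line 11: ['sand', 'golden'] (min_width=11, slack=1)
Line 12: ['ant'] (min_width=3, slack=9)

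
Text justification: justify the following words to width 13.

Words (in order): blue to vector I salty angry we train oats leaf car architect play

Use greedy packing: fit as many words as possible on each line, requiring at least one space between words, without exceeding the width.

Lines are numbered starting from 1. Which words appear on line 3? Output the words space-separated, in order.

Line 1: ['blue', 'to'] (min_width=7, slack=6)
Line 2: ['vector', 'I'] (min_width=8, slack=5)
Line 3: ['salty', 'angry'] (min_width=11, slack=2)
Line 4: ['we', 'train', 'oats'] (min_width=13, slack=0)
Line 5: ['leaf', 'car'] (min_width=8, slack=5)
Line 6: ['architect'] (min_width=9, slack=4)
Line 7: ['play'] (min_width=4, slack=9)

Answer: salty angry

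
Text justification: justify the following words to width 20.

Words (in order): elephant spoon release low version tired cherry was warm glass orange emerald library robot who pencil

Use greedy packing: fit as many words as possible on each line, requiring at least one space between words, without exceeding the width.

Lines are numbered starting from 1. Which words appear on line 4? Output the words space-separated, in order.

Line 1: ['elephant', 'spoon'] (min_width=14, slack=6)
Line 2: ['release', 'low', 'version'] (min_width=19, slack=1)
Line 3: ['tired', 'cherry', 'was'] (min_width=16, slack=4)
Line 4: ['warm', 'glass', 'orange'] (min_width=17, slack=3)
Line 5: ['emerald', 'library'] (min_width=15, slack=5)
Line 6: ['robot', 'who', 'pencil'] (min_width=16, slack=4)

Answer: warm glass orange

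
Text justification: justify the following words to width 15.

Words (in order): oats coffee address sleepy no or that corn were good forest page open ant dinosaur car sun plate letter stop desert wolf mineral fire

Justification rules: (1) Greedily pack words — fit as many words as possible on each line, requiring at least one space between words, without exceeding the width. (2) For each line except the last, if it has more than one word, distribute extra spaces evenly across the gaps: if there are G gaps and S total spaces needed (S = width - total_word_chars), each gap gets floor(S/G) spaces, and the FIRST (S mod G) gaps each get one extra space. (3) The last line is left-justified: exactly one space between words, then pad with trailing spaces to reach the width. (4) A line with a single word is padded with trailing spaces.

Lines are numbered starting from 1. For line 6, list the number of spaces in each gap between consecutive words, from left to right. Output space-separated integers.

Line 1: ['oats', 'coffee'] (min_width=11, slack=4)
Line 2: ['address', 'sleepy'] (min_width=14, slack=1)
Line 3: ['no', 'or', 'that', 'corn'] (min_width=15, slack=0)
Line 4: ['were', 'good'] (min_width=9, slack=6)
Line 5: ['forest', 'page'] (min_width=11, slack=4)
Line 6: ['open', 'ant'] (min_width=8, slack=7)
Line 7: ['dinosaur', 'car'] (min_width=12, slack=3)
Line 8: ['sun', 'plate'] (min_width=9, slack=6)
Line 9: ['letter', 'stop'] (min_width=11, slack=4)
Line 10: ['desert', 'wolf'] (min_width=11, slack=4)
Line 11: ['mineral', 'fire'] (min_width=12, slack=3)

Answer: 8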